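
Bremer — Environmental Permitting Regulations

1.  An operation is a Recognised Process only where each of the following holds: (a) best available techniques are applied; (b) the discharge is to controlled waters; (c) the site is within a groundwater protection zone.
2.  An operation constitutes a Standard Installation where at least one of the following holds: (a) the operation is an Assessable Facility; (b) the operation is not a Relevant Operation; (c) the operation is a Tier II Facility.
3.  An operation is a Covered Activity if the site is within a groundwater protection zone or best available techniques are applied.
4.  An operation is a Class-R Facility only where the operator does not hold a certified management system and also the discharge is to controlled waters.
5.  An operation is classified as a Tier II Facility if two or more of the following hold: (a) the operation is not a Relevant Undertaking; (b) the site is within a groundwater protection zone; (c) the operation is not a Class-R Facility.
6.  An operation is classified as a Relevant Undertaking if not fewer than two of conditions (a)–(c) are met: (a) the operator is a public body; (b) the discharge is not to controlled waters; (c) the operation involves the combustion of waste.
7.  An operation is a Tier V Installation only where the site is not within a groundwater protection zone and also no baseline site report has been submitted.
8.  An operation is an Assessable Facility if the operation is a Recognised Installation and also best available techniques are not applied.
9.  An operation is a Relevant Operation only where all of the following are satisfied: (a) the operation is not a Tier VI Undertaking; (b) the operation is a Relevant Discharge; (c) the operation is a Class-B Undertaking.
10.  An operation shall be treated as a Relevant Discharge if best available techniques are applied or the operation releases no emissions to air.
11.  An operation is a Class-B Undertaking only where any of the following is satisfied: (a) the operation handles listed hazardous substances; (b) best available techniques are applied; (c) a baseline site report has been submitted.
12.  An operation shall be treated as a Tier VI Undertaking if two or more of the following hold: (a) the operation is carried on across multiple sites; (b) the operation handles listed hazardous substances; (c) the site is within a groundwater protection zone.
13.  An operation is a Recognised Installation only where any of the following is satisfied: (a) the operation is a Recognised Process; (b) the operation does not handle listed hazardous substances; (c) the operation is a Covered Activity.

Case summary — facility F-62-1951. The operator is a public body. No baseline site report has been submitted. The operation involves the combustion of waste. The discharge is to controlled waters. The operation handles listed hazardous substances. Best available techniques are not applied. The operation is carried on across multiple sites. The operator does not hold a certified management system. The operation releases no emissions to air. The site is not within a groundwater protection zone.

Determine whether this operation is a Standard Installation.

Yes

paragraph 1 — Recognised Process: [best available techniques are applied? no] AND [the discharge is to controlled waters? yes] AND [the site is within a groundwater protection zone? no] → not satisfied.
paragraph 3 — Covered Activity: [the site is within a groundwater protection zone? no] OR [best available techniques are applied? no] → not satisfied.
paragraph 13 — Recognised Installation: [Recognised Process (paragraph 1)? no] OR [the operation does not handle listed hazardous substances? no] OR [Covered Activity (paragraph 3)? no] → not satisfied.
paragraph 8 — Assessable Facility: [Recognised Installation (paragraph 13)? no] AND [best available techniques are not applied? yes] → not satisfied.
paragraph 12 — Tier VI Undertaking: the operation is carried on across multiple sites? yes; the operation handles listed hazardous substances? yes; the site is within a groundwater protection zone? no — 2 of 3 hold (need ≥2) → satisfied.
paragraph 10 — Relevant Discharge: [best available techniques are applied? no] OR [the operation releases no emissions to air? yes] → satisfied.
paragraph 11 — Class-B Undertaking: [the operation handles listed hazardous substances? yes] OR [best available techniques are applied? no] OR [a baseline site report has been submitted? no] → satisfied.
paragraph 9 — Relevant Operation: [not a Tier VI Undertaking (paragraph 12)? no] AND [Relevant Discharge (paragraph 10)? yes] AND [Class-B Undertaking (paragraph 11)? yes] → not satisfied.
paragraph 6 — Relevant Undertaking: the operator is a public body? yes; the discharge is not to controlled waters? no; the operation involves the combustion of waste? yes — 2 of 3 hold (need ≥2) → satisfied.
paragraph 4 — Class-R Facility: [the operator does not hold a certified management system? yes] AND [the discharge is to controlled waters? yes] → satisfied.
paragraph 5 — Tier II Facility: not a Relevant Undertaking (paragraph 6)? no; the site is within a groundwater protection zone? no; not a Class-R Facility (paragraph 4)? no — 0 of 3 hold (need ≥2) → not satisfied.
paragraph 2 — Standard Installation: [Assessable Facility (paragraph 8)? no] OR [not a Relevant Operation (paragraph 9)? yes] OR [Tier II Facility (paragraph 5)? no] → satisfied.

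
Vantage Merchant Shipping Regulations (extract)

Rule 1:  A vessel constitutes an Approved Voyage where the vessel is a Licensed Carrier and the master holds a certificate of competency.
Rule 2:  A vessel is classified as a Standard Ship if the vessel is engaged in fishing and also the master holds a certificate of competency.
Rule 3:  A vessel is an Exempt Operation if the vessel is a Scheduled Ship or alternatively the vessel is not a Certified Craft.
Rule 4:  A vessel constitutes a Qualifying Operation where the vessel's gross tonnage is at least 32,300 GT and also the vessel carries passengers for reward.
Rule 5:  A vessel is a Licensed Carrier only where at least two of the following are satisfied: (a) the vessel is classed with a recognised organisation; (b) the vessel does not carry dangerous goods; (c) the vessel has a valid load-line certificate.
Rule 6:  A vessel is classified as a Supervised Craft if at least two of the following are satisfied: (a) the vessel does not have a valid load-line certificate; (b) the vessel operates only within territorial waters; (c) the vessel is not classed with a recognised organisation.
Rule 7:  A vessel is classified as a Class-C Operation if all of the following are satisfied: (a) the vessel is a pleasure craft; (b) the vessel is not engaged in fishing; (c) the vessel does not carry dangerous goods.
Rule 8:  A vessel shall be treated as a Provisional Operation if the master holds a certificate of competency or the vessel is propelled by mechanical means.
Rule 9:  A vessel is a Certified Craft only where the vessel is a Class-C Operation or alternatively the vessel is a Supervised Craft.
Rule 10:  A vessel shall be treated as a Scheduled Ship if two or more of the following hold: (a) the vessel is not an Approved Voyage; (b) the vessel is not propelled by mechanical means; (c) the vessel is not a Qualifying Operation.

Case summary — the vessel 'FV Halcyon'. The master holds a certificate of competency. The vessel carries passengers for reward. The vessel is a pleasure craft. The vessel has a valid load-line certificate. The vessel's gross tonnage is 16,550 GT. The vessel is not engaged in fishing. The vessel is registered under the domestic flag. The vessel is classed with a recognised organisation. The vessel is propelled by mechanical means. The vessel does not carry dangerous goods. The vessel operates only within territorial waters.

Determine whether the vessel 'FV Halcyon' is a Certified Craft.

Yes

Under rule 7: the vessel is a pleasure craft? yes; and the vessel is not engaged in fishing? yes; and the vessel does not carry dangerous goods? yes. So the vessel is a Class-C Operation.
Under rule 6: the vessel does not have a valid load-line certificate? no; the vessel operates only within territorial waters? yes; the vessel is not classed with a recognised organisation? no — 1 of 3 hold (need ≥2) → not satisfied.
Under rule 9: Class-C Operation (rule 7)? yes; or Supervised Craft (rule 6)? no. So the vessel is a Certified Craft.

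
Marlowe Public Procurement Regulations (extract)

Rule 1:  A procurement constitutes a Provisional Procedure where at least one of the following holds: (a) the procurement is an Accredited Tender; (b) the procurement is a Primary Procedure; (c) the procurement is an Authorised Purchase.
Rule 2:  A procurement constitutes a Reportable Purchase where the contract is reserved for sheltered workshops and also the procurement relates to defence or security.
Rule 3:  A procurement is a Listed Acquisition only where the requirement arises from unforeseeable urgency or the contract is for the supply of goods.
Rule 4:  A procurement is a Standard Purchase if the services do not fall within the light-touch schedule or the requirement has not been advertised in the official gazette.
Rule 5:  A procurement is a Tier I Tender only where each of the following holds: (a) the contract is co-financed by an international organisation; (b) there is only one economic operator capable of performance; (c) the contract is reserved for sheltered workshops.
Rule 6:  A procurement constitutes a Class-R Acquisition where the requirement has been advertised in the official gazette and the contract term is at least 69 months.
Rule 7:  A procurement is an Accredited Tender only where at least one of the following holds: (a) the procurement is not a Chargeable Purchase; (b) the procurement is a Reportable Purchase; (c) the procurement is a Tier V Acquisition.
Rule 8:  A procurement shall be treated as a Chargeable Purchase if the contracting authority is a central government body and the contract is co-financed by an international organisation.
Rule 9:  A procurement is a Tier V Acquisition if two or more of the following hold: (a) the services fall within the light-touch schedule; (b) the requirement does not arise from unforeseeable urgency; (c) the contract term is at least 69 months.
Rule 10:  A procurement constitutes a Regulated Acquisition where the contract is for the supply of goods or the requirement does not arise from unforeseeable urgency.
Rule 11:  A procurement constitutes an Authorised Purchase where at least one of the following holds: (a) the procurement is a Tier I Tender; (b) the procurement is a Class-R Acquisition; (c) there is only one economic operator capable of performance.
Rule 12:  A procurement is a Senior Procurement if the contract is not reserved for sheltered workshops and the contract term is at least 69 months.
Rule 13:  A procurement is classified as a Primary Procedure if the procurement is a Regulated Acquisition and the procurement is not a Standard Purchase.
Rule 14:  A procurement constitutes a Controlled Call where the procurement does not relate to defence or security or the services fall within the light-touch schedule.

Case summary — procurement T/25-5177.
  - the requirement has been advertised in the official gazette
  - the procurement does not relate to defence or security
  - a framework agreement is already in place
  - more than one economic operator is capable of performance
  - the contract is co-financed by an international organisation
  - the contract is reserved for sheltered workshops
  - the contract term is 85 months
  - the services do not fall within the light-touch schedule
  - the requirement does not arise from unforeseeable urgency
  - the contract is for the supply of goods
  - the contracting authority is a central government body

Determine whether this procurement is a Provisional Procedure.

Under rule 8: the contracting authority is a central government body? yes; and the contract is co-financed by an international organisation? yes. So the procurement is a Chargeable Purchase.
Under rule 2: the contract is reserved for sheltered workshops? yes; and the procurement relates to defence or security? no. So the procurement is not a Reportable Purchase.
Under rule 9: the services fall within the light-touch schedule? no; the requirement does not arise from unforeseeable urgency? yes; contract term: 85 months ≥ 69 months? yes — 2 of 3 hold (need ≥2) → satisfied.
Under rule 7: not a Chargeable Purchase (rule 8)? no; or Reportable Purchase (rule 2)? no; or Tier V Acquisition (rule 9)? yes. So the procurement is an Accredited Tender.
Under rule 10: the contract is for the supply of goods? yes; or the requirement does not arise from unforeseeable urgency? yes. So the procurement is a Regulated Acquisition.
Under rule 4: the services do not fall within the light-touch schedule? yes; or the requirement has not been advertised in the official gazette? no. So the procurement is a Standard Purchase.
Under rule 13: Regulated Acquisition (rule 10)? yes; and not a Standard Purchase (rule 4)? no. So the procurement is not a Primary Procedure.
Under rule 5: the contract is co-financed by an international organisation? yes; and there is only one economic operator capable of performance? no; and the contract is reserved for sheltered workshops? yes. So the procurement is not a Tier I Tender.
Under rule 6: the requirement has been advertised in the official gazette? yes; and contract term: 85 months ≥ 69 months? yes. So the procurement is a Class-R Acquisition.
Under rule 11: Tier I Tender (rule 5)? no; or Class-R Acquisition (rule 6)? yes; or there is only one economic operator capable of performance? no. So the procurement is an Authorised Purchase.
Under rule 1: Accredited Tender (rule 7)? yes; or Primary Procedure (rule 13)? no; or Authorised Purchase (rule 11)? yes. So the procurement is a Provisional Procedure.

Yes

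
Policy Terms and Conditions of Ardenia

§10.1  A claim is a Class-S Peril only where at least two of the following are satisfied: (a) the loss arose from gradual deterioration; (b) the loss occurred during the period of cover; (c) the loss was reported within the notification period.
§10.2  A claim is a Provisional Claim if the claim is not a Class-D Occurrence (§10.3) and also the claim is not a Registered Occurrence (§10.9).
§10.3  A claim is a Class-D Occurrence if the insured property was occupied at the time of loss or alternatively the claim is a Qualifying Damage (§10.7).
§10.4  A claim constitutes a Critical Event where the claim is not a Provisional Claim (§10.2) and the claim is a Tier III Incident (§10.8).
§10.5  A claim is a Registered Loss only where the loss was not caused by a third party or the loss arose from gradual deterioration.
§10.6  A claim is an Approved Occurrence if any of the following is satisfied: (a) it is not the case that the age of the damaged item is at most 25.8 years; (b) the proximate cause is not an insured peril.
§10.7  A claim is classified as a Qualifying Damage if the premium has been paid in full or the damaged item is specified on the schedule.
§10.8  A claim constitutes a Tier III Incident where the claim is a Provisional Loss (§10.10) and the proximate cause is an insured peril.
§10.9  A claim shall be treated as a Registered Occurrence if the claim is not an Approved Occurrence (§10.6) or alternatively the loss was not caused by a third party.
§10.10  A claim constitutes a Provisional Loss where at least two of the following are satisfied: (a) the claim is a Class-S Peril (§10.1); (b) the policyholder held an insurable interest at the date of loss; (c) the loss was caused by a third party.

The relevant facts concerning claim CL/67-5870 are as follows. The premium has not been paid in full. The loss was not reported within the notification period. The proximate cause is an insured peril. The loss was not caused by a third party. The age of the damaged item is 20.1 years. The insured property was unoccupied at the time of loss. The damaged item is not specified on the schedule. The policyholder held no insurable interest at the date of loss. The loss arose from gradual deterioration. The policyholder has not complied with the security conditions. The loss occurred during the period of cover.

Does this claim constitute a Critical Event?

§10.7 — Qualifying Damage: [the premium has been paid in full? no] OR [the damaged item is specified on the schedule? no] → not satisfied.
§10.3 — Class-D Occurrence: [the insured property was occupied at the time of loss? no] OR [Qualifying Damage (§10.7)? no] → not satisfied.
§10.6 — Approved Occurrence: [age of the damaged item: 20.1 years ≤ 25.8 years? yes, so negated condition no] OR [the proximate cause is not an insured peril? no] → not satisfied.
§10.9 — Registered Occurrence: [not an Approved Occurrence (§10.6)? yes] OR [the loss was not caused by a third party? yes] → satisfied.
§10.2 — Provisional Claim: [not a Class-D Occurrence (§10.3)? yes] AND [not a Registered Occurrence (§10.9)? no] → not satisfied.
§10.1 — Class-S Peril: the loss arose from gradual deterioration? yes; the loss occurred during the period of cover? yes; the loss was reported within the notification period? no — 2 of 3 hold (need ≥2) → satisfied.
§10.10 — Provisional Loss: Class-S Peril (§10.1)? yes; the policyholder held an insurable interest at the date of loss? no; the loss was caused by a third party? no — 1 of 3 hold (need ≥2) → not satisfied.
§10.8 — Tier III Incident: [Provisional Loss (§10.10)? no] AND [the proximate cause is an insured peril? yes] → not satisfied.
§10.4 — Critical Event: [not a Provisional Claim (§10.2)? yes] AND [Tier III Incident (§10.8)? no] → not satisfied.

No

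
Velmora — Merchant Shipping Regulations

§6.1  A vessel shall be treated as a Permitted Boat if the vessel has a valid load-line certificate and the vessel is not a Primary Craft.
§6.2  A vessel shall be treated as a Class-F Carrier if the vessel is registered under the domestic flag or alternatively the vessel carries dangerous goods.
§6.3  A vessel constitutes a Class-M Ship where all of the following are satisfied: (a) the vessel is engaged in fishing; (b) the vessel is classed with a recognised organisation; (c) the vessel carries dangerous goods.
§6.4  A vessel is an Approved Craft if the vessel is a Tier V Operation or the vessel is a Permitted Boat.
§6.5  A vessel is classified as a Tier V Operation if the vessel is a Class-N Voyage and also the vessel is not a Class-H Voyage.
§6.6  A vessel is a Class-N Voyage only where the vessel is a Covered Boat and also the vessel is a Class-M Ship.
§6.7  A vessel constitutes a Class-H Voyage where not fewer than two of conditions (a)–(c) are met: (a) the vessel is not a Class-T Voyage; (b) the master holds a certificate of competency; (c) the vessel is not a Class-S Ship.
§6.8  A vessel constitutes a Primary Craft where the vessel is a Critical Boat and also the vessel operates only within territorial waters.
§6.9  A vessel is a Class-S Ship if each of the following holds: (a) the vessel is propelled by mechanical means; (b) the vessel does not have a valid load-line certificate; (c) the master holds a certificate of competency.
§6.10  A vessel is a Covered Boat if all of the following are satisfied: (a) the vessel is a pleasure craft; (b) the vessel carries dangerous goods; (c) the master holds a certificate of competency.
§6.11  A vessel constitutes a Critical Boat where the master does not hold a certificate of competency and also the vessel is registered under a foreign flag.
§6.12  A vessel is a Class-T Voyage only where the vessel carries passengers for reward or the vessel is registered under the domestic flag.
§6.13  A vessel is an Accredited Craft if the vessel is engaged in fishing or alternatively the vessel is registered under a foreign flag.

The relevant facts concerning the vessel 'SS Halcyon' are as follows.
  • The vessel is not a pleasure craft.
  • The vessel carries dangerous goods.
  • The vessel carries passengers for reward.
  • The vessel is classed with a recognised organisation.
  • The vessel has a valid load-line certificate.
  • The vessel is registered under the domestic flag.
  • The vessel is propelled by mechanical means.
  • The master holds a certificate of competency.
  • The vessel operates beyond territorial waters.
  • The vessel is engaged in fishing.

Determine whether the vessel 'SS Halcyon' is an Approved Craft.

§6.10 — Covered Boat: [the vessel is a pleasure craft? no] AND [the vessel carries dangerous goods? yes] AND [the master holds a certificate of competency? yes] → not satisfied.
§6.3 — Class-M Ship: [the vessel is engaged in fishing? yes] AND [the vessel is classed with a recognised organisation? yes] AND [the vessel carries dangerous goods? yes] → satisfied.
§6.6 — Class-N Voyage: [Covered Boat (§6.10)? no] AND [Class-M Ship (§6.3)? yes] → not satisfied.
§6.12 — Class-T Voyage: [the vessel carries passengers for reward? yes] OR [the vessel is registered under the domestic flag? yes] → satisfied.
§6.9 — Class-S Ship: [the vessel is propelled by mechanical means? yes] AND [the vessel does not have a valid load-line certificate? no] AND [the master holds a certificate of competency? yes] → not satisfied.
§6.7 — Class-H Voyage: not a Class-T Voyage (§6.12)? no; the master holds a certificate of competency? yes; not a Class-S Ship (§6.9)? yes — 2 of 3 hold (need ≥2) → satisfied.
§6.5 — Tier V Operation: [Class-N Voyage (§6.6)? no] AND [not a Class-H Voyage (§6.7)? no] → not satisfied.
§6.11 — Critical Boat: [the master does not hold a certificate of competency? no] AND [the vessel is registered under a foreign flag? no] → not satisfied.
§6.8 — Primary Craft: [Critical Boat (§6.11)? no] AND [the vessel operates only within territorial waters? no] → not satisfied.
§6.1 — Permitted Boat: [the vessel has a valid load-line certificate? yes] AND [not a Primary Craft (§6.8)? yes] → satisfied.
§6.4 — Approved Craft: [Tier V Operation (§6.5)? no] OR [Permitted Boat (§6.1)? yes] → satisfied.

Yes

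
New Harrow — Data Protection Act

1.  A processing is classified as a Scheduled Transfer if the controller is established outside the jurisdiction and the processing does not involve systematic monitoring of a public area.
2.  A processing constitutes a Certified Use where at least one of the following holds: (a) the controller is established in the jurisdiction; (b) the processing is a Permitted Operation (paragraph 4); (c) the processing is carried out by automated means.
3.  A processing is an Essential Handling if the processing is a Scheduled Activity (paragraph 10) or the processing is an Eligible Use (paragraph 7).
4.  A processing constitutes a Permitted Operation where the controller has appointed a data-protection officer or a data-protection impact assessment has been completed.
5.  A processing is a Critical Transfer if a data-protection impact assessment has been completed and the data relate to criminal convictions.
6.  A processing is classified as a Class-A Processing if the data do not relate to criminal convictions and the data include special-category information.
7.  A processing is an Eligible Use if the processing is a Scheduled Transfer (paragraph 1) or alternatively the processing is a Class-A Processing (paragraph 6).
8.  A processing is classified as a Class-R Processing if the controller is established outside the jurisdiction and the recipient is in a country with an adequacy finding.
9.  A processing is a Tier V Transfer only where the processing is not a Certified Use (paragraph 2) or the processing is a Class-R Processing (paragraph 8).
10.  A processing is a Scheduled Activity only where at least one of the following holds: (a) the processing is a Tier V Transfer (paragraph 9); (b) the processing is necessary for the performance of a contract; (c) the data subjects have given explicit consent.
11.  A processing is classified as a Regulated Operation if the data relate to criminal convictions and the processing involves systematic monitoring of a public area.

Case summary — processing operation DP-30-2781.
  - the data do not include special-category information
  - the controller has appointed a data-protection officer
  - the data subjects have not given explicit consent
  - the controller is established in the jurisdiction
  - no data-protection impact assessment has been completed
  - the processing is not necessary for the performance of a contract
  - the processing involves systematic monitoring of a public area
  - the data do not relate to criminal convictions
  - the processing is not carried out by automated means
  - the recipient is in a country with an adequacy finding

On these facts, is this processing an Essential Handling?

paragraph 4 — Permitted Operation: [the controller has appointed a data-protection officer? yes] OR [a data-protection impact assessment has been completed? no] → satisfied.
paragraph 2 — Certified Use: [the controller is established in the jurisdiction? yes] OR [Permitted Operation (paragraph 4)? yes] OR [the processing is carried out by automated means? no] → satisfied.
paragraph 8 — Class-R Processing: [the controller is established outside the jurisdiction? no] AND [the recipient is in a country with an adequacy finding? yes] → not satisfied.
paragraph 9 — Tier V Transfer: [not a Certified Use (paragraph 2)? no] OR [Class-R Processing (paragraph 8)? no] → not satisfied.
paragraph 10 — Scheduled Activity: [Tier V Transfer (paragraph 9)? no] OR [the processing is necessary for the performance of a contract? no] OR [the data subjects have given explicit consent? no] → not satisfied.
paragraph 1 — Scheduled Transfer: [the controller is established outside the jurisdiction? no] AND [the processing does not involve systematic monitoring of a public area? no] → not satisfied.
paragraph 6 — Class-A Processing: [the data do not relate to criminal convictions? yes] AND [the data include special-category information? no] → not satisfied.
paragraph 7 — Eligible Use: [Scheduled Transfer (paragraph 1)? no] OR [Class-A Processing (paragraph 6)? no] → not satisfied.
paragraph 3 — Essential Handling: [Scheduled Activity (paragraph 10)? no] OR [Eligible Use (paragraph 7)? no] → not satisfied.

No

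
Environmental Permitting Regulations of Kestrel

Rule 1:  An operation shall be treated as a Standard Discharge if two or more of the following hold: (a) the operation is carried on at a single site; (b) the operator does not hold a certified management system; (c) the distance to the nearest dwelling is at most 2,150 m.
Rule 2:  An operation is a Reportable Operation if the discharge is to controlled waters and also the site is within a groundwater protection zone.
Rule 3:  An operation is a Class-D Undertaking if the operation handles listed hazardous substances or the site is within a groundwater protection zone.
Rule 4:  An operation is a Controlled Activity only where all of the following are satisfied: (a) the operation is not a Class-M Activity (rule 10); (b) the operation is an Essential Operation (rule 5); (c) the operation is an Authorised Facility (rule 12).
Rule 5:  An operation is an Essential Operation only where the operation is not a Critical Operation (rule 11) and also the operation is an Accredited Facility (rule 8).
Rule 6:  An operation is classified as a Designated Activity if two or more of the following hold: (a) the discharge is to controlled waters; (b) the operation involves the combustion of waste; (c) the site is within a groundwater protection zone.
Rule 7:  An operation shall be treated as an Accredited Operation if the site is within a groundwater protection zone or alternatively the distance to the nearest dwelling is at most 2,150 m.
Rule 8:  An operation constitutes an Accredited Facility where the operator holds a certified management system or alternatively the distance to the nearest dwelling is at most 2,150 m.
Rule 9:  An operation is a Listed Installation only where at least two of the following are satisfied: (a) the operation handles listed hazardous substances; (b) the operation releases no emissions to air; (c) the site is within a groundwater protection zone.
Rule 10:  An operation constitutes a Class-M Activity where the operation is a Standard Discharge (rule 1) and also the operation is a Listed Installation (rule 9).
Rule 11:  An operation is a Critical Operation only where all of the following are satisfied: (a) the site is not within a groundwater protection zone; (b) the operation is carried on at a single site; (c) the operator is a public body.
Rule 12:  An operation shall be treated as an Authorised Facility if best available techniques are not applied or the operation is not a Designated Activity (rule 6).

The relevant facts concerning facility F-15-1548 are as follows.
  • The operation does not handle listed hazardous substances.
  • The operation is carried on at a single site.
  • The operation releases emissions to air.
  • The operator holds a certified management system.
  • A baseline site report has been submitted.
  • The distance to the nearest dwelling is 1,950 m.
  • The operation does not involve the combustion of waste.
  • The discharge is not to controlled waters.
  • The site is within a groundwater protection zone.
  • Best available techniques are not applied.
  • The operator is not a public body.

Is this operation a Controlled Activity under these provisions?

Yes

Under rule 1: the operation is carried on at a single site? yes; the operator does not hold a certified management system? no; distance to the nearest dwelling: 1,950 m ≤ 2,150 m? yes — 2 of 3 hold (need ≥2) → satisfied.
Under rule 9: the operation handles listed hazardous substances? no; the operation releases no emissions to air? no; the site is within a groundwater protection zone? yes — 1 of 3 hold (need ≥2) → not satisfied.
Under rule 10: Standard Discharge (rule 1)? yes; and Listed Installation (rule 9)? no. So the operation is not a Class-M Activity.
Under rule 11: the site is not within a groundwater protection zone? no; and the operation is carried on at a single site? yes; and the operator is a public body? no. So the operation is not a Critical Operation.
Under rule 8: the operator holds a certified management system? yes; or distance to the nearest dwelling: 1,950 m ≤ 2,150 m? yes. So the operation is an Accredited Facility.
Under rule 5: not a Critical Operation (rule 11)? yes; and Accredited Facility (rule 8)? yes. So the operation is an Essential Operation.
Under rule 6: the discharge is to controlled waters? no; the operation involves the combustion of waste? no; the site is within a groundwater protection zone? yes — 1 of 3 hold (need ≥2) → not satisfied.
Under rule 12: best available techniques are not applied? yes; or not a Designated Activity (rule 6)? yes. So the operation is an Authorised Facility.
Under rule 4: not a Class-M Activity (rule 10)? yes; and Essential Operation (rule 5)? yes; and Authorised Facility (rule 12)? yes. So the operation is a Controlled Activity.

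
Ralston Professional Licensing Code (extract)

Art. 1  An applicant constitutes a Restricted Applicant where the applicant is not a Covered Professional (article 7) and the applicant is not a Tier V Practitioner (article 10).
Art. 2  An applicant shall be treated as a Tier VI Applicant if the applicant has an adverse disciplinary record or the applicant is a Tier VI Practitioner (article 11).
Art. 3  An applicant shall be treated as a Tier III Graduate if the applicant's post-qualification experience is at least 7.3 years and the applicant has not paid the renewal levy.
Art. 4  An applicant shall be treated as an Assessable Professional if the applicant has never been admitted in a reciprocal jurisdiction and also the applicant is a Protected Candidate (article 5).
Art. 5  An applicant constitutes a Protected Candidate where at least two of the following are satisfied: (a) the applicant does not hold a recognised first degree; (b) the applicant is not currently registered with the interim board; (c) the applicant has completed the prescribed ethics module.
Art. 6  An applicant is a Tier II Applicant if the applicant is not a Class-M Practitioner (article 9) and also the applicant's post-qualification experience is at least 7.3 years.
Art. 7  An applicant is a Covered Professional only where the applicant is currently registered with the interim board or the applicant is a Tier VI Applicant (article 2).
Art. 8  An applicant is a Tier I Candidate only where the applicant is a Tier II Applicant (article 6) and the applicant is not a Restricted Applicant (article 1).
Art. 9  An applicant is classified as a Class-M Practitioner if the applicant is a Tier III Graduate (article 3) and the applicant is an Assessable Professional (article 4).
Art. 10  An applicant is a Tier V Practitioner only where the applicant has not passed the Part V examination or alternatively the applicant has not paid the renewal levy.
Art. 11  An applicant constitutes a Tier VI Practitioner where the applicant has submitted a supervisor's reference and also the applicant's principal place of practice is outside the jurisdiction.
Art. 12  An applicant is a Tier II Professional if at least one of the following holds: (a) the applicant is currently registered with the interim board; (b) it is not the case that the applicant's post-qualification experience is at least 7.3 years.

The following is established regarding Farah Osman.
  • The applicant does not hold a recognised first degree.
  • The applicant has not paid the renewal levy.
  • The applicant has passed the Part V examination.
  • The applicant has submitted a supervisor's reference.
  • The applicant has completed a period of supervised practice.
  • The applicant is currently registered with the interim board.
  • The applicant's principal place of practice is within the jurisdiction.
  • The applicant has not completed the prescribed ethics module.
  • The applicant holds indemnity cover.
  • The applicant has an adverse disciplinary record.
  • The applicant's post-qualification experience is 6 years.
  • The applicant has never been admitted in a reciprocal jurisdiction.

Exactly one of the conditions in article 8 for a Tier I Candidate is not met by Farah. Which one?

Tier II Applicant

article 3 — Tier III Graduate: [applicant's post-qualification experience: 6 years ≥ 7.3 years? no] AND [the applicant has not paid the renewal levy? yes] → not satisfied.
article 5 — Protected Candidate: the applicant does not hold a recognised first degree? yes; the applicant is not currently registered with the interim board? no; the applicant has completed the prescribed ethics module? no — 1 of 3 hold (need ≥2) → not satisfied.
article 4 — Assessable Professional: [the applicant has never been admitted in a reciprocal jurisdiction? yes] AND [Protected Candidate (article 5)? no] → not satisfied.
article 9 — Class-M Practitioner: [Tier III Graduate (article 3)? no] AND [Assessable Professional (article 4)? no] → not satisfied.
article 6 — Tier II Applicant: [not a Class-M Practitioner (article 9)? yes] AND [applicant's post-qualification experience: 6 years ≥ 7.3 years? no] → not satisfied.
article 11 — Tier VI Practitioner: [the applicant has submitted a supervisor's reference? yes] AND [the applicant's principal place of practice is outside the jurisdiction? no] → not satisfied.
article 2 — Tier VI Applicant: [the applicant has an adverse disciplinary record? yes] OR [Tier VI Practitioner (article 11)? no] → satisfied.
article 7 — Covered Professional: [the applicant is currently registered with the interim board? yes] OR [Tier VI Applicant (article 2)? yes] → satisfied.
article 10 — Tier V Practitioner: [the applicant has not passed the Part V examination? no] OR [the applicant has not paid the renewal levy? yes] → satisfied.
article 1 — Restricted Applicant: [not a Covered Professional (article 7)? no] AND [not a Tier V Practitioner (article 10)? no] → not satisfied.
article 8 — Tier I Candidate: [Tier II Applicant (article 6)? no] AND [not a Restricted Applicant (article 1)? yes] → not satisfied.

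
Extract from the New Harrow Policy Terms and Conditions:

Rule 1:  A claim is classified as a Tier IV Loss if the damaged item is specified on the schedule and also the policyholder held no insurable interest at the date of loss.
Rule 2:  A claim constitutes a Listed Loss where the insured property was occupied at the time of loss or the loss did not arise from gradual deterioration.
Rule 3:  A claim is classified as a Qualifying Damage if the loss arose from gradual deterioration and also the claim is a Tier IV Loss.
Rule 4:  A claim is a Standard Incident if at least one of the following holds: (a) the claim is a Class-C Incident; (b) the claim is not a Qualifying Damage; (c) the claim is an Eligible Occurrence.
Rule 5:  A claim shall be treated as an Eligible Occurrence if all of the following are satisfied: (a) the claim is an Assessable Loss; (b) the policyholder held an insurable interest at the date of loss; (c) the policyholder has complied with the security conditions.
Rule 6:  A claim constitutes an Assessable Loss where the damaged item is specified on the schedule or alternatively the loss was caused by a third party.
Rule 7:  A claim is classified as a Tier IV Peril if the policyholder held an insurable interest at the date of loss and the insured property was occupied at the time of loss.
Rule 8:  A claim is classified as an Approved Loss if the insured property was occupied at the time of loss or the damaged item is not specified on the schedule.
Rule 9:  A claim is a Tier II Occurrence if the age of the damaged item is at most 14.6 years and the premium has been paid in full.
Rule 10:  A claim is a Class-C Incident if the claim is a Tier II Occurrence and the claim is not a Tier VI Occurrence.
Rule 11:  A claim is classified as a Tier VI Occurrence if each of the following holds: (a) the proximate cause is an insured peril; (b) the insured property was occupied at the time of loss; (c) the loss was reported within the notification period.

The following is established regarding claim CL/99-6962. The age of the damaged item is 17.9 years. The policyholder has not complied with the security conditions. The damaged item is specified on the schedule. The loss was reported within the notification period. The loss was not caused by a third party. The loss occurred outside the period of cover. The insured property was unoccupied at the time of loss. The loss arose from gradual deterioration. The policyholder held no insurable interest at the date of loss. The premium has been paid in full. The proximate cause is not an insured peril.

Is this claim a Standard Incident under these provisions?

No

rule 9 — Tier II Occurrence: [age of the damaged item: 17.9 years ≤ 14.6 years? no] AND [the premium has been paid in full? yes] → not satisfied.
rule 11 — Tier VI Occurrence: [the proximate cause is an insured peril? no] AND [the insured property was occupied at the time of loss? no] AND [the loss was reported within the notification period? yes] → not satisfied.
rule 10 — Class-C Incident: [Tier II Occurrence (rule 9)? no] AND [not a Tier VI Occurrence (rule 11)? yes] → not satisfied.
rule 1 — Tier IV Loss: [the damaged item is specified on the schedule? yes] AND [the policyholder held no insurable interest at the date of loss? yes] → satisfied.
rule 3 — Qualifying Damage: [the loss arose from gradual deterioration? yes] AND [Tier IV Loss (rule 1)? yes] → satisfied.
rule 6 — Assessable Loss: [the damaged item is specified on the schedule? yes] OR [the loss was caused by a third party? no] → satisfied.
rule 5 — Eligible Occurrence: [Assessable Loss (rule 6)? yes] AND [the policyholder held an insurable interest at the date of loss? no] AND [the policyholder has complied with the security conditions? no] → not satisfied.
rule 4 — Standard Incident: [Class-C Incident (rule 10)? no] OR [not a Qualifying Damage (rule 3)? no] OR [Eligible Occurrence (rule 5)? no] → not satisfied.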